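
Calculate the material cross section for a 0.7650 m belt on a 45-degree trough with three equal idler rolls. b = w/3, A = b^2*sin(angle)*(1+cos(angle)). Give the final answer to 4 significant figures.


b = 0.7650/3 = 0.255 m
A = 0.255^2 * sin(45 deg) * (1 + cos(45 deg))
A = 0.07849 m^2


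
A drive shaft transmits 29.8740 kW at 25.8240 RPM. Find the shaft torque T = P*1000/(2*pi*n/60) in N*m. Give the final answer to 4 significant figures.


omega = 2*pi*25.8240/60 = 2.70428 rad/s
T = 29.8740*1000 / 2.70428
T = 11050 N*m


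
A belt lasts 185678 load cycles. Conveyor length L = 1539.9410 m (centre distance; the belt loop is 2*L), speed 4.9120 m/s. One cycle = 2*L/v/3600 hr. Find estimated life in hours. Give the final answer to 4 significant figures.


cycle_time = 2 * 1539.9410 / 4.9120 / 3600 = 0.17417 hr
life = 185678 * 0.17417 = 32340 hours


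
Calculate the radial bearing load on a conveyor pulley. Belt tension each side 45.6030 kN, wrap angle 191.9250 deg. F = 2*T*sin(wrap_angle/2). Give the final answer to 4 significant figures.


F = 2 * 45.6030 * sin(191.9250/2 deg)
F = 90.71 kN


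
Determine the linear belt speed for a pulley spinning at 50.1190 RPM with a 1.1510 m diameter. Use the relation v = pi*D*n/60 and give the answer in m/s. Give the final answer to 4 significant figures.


v = pi * 1.1510 * 50.1190 / 60
v = 3.020 m/s


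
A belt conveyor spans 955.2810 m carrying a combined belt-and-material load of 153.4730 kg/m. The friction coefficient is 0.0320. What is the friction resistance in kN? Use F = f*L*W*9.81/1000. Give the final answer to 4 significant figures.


F = 0.0320 * 955.2810 * 153.4730 * 9.81 / 1000
F = 46.02 kN


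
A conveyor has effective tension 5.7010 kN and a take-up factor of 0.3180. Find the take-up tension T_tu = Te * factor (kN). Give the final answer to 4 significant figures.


T_tu = 5.7010 * 0.3180
T_tu = 1.813 kN


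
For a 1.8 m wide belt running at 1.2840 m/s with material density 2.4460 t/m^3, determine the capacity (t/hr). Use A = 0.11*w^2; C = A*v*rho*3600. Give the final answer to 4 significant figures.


A = 0.11 * 1.8^2 = 0.3564 m^2
C = 0.3564 * 1.2840 * 2.4460 * 3600
C = 4030 t/hr


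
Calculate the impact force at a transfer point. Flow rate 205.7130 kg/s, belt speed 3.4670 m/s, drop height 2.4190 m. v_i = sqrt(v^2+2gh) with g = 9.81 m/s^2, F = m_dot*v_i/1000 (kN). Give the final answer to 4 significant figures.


v_i = sqrt(3.4670^2 + 2*9.81*2.4190) = 7.71238 m/s
F = 205.7130 * 7.71238 / 1000
F = 1.587 kN


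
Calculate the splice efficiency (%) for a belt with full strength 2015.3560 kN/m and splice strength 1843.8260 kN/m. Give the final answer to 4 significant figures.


Eff = 1843.8260 / 2015.3560 * 100
Eff = 91.49 %


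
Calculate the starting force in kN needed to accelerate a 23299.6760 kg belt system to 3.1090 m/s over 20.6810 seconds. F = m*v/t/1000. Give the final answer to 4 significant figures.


F = 23299.6760 * 3.1090 / 20.6810 / 1000
F = 3.503 kN


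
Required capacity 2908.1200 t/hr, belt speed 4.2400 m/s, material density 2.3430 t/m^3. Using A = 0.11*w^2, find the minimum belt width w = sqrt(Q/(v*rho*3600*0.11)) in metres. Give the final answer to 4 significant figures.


A_req = 2908.1200 / (4.2400 * 2.3430 * 3600) = 0.0813152 m^2
w = sqrt(0.0813152 / 0.11)
w = 0.8598 m


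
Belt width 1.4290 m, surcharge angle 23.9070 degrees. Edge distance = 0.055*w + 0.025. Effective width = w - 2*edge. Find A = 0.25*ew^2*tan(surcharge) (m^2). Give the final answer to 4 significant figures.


edge = 0.055*1.4290 + 0.025 = 0.103595 m
ew = 1.4290 - 2*0.103595 = 1.22181 m
A = 0.25 * 1.22181^2 * tan(23.9070 deg)
A = 0.1654 m^2


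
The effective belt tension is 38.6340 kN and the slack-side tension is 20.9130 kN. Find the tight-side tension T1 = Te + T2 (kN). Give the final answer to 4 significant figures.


T1 = Te + T2 = 38.6340 + 20.9130
T1 = 59.55 kN


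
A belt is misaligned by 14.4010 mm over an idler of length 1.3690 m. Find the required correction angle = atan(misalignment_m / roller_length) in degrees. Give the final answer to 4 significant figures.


misalign_m = 14.4010 / 1000 = 0.014401 m
angle = atan(0.014401 / 1.3690)
angle = 0.6027 deg


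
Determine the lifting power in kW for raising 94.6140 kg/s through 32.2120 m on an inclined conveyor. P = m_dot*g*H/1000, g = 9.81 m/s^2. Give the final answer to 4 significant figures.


P = 94.6140 * 9.81 * 32.2120 / 1000
P = 29.90 kW


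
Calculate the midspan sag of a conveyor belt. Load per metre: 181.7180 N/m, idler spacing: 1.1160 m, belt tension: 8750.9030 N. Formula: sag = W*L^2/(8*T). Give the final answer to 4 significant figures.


sag = 181.7180 * 1.1160^2 / (8 * 8750.9030)
sag = 0.003233 m


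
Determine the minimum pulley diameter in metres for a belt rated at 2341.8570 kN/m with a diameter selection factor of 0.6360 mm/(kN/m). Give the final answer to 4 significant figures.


D = 2341.8570 * 0.6360 / 1000
D = 1.489 m


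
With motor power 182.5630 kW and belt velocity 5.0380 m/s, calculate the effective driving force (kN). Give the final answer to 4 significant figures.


Te = P / v = 182.5630 / 5.0380
Te = 36.24 kN


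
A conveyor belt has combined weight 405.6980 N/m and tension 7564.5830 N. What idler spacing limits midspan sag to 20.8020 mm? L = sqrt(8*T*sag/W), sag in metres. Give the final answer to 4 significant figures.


sag = 20.8020/1000 = 0.020802 m
L = sqrt(8 * 7564.5830 * 0.020802 / 405.6980)
L = 1.762 m


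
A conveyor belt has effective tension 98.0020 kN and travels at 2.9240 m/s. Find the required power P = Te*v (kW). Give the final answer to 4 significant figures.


P = Te * v = 98.0020 * 2.9240
P = 286.6 kW


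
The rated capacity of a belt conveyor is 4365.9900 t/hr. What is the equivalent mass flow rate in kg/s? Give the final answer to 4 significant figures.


m_dot = 4365.9900 * 1000 / 3600
m_dot = 1213 kg/s


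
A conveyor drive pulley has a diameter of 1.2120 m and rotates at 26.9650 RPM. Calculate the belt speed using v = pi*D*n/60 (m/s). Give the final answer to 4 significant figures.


v = pi * 1.2120 * 26.9650 / 60
v = 1.711 m/s


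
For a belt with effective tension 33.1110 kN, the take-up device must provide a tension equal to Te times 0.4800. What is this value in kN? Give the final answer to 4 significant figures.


T_tu = 33.1110 * 0.4800
T_tu = 15.89 kN


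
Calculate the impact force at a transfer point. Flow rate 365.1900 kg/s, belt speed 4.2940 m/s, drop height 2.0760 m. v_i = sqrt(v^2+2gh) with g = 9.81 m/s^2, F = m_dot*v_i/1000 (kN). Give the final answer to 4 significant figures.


v_i = sqrt(4.2940^2 + 2*9.81*2.0760) = 7.69217 m/s
F = 365.1900 * 7.69217 / 1000
F = 2.809 kN


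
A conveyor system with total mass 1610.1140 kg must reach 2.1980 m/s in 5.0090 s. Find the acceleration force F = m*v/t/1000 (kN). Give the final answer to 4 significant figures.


F = 1610.1140 * 2.1980 / 5.0090 / 1000
F = 0.7065 kN


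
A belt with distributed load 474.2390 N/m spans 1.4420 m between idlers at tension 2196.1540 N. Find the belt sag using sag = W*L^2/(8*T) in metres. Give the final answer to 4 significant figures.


sag = 474.2390 * 1.4420^2 / (8 * 2196.1540)
sag = 0.05613 m


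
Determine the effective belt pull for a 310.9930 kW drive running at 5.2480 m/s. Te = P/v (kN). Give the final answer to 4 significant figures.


Te = P / v = 310.9930 / 5.2480
Te = 59.26 kN


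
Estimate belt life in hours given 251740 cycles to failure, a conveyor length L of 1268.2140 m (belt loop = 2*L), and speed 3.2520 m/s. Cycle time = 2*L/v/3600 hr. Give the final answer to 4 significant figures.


cycle_time = 2 * 1268.2140 / 3.2520 / 3600 = 0.216655 hr
life = 251740 * 0.216655 = 54540 hours


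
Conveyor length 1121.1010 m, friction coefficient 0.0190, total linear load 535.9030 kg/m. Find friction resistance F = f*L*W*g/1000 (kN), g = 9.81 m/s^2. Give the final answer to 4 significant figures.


F = 0.0190 * 1121.1010 * 535.9030 * 9.81 / 1000
F = 112.0 kN


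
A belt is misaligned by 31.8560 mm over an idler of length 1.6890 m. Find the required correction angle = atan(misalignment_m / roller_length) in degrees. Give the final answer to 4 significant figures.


misalign_m = 31.8560 / 1000 = 0.031856 m
angle = atan(0.031856 / 1.6890)
angle = 1.081 deg


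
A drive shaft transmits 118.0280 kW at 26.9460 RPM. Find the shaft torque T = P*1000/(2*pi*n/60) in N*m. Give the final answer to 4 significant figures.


omega = 2*pi*26.9460/60 = 2.82178 rad/s
T = 118.0280*1000 / 2.82178
T = 41830 N*m


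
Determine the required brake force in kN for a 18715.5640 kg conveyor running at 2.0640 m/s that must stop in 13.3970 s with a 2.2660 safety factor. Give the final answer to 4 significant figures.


F = 18715.5640 * 2.0640 / 13.3970 * 2.2660 / 1000
F = 6.534 kN


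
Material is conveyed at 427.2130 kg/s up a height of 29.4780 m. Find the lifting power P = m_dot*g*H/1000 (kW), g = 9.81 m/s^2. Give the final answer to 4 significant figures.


P = 427.2130 * 9.81 * 29.4780 / 1000
P = 123.5 kW


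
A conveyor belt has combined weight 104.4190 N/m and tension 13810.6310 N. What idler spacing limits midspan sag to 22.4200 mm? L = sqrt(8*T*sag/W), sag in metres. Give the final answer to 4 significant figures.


sag = 22.4200/1000 = 0.022420 m
L = sqrt(8 * 13810.6310 * 0.022420 / 104.4190)
L = 4.871 m


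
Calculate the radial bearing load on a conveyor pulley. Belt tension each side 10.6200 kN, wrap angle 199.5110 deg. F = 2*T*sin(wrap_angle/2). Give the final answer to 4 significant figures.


F = 2 * 10.6200 * sin(199.5110/2 deg)
F = 20.93 kN


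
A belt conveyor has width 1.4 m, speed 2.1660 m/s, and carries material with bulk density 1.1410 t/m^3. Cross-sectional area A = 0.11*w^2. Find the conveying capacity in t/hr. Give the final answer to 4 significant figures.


A = 0.11 * 1.4^2 = 0.2156 m^2
C = 0.2156 * 2.1660 * 1.1410 * 3600
C = 1918 t/hr


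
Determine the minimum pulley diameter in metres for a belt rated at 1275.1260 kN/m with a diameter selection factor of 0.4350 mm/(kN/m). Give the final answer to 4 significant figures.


D = 1275.1260 * 0.4350 / 1000
D = 0.5547 m


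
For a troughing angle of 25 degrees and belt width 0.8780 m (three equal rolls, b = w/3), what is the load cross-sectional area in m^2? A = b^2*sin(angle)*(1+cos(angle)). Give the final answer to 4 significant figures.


b = 0.8780/3 = 0.292667 m
A = 0.292667^2 * sin(25 deg) * (1 + cos(25 deg))
A = 0.06901 m^2


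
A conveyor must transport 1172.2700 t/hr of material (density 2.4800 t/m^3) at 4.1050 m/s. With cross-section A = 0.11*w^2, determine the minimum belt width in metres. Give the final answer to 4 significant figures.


A_req = 1172.2700 / (4.1050 * 2.4800 * 3600) = 0.031986 m^2
w = sqrt(0.031986 / 0.11)
w = 0.5392 m


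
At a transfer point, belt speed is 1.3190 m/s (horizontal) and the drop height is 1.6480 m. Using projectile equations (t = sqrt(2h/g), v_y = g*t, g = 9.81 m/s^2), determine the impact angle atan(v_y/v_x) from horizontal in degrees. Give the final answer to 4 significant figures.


t = sqrt(2*1.6480/9.81) = 0.579641 s
v_y = 9.81 * 0.579641 = 5.68628 m/s
angle = atan(5.68628 / 1.3190) = 76.94 deg


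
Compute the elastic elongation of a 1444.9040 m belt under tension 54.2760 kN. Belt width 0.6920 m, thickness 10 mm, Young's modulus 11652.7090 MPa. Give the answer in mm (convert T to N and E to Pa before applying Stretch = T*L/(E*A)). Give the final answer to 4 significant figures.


A = 0.6920 * 0.01 = 0.00692 m^2
Stretch = 54.2760*1000 * 1444.9040 / (11652.7090e6 * 0.00692) * 1000
Stretch = 972.6 mm


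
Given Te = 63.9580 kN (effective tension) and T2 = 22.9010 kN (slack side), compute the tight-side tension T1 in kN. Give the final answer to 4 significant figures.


T1 = Te + T2 = 63.9580 + 22.9010
T1 = 86.86 kN


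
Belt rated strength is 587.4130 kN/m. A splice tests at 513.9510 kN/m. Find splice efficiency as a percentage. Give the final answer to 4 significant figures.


Eff = 513.9510 / 587.4130 * 100
Eff = 87.49 %


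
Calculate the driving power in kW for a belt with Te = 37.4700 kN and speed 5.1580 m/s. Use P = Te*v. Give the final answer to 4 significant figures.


P = Te * v = 37.4700 * 5.1580
P = 193.3 kW


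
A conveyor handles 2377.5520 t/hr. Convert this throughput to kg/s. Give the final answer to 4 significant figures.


m_dot = 2377.5520 * 1000 / 3600
m_dot = 660.4 kg/s


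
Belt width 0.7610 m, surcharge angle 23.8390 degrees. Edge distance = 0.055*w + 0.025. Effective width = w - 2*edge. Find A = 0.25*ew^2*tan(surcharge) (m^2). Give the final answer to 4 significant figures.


edge = 0.055*0.7610 + 0.025 = 0.066855 m
ew = 0.7610 - 2*0.066855 = 0.62729 m
A = 0.25 * 0.62729^2 * tan(23.8390 deg)
A = 0.04347 m^2


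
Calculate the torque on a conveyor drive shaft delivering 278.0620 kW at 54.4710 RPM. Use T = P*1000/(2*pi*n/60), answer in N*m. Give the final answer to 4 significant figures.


omega = 2*pi*54.4710/60 = 5.70419 rad/s
T = 278.0620*1000 / 5.70419
T = 48750 N*m


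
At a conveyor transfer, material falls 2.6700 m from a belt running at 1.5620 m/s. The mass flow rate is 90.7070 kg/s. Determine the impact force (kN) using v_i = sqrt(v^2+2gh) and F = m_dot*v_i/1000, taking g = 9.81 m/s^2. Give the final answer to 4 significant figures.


v_i = sqrt(1.5620^2 + 2*9.81*2.6700) = 7.40441 m/s
F = 90.7070 * 7.40441 / 1000
F = 0.6716 kN


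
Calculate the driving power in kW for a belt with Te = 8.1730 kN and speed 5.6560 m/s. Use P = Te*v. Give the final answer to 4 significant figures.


P = Te * v = 8.1730 * 5.6560
P = 46.23 kW


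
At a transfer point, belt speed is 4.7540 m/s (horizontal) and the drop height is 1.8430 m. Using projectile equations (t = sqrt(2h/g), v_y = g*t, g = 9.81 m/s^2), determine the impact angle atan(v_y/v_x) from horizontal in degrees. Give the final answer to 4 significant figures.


t = sqrt(2*1.8430/9.81) = 0.612976 s
v_y = 9.81 * 0.612976 = 6.01329 m/s
angle = atan(6.01329 / 4.7540) = 51.67 deg


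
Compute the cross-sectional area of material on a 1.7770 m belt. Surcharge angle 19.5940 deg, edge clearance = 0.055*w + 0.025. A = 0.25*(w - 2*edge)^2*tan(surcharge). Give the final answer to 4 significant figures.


edge = 0.055*1.7770 + 0.025 = 0.122735 m
ew = 1.7770 - 2*0.122735 = 1.53153 m
A = 0.25 * 1.53153^2 * tan(19.5940 deg)
A = 0.2087 m^2


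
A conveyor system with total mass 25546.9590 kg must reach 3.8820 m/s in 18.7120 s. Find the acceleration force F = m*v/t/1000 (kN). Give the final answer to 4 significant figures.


F = 25546.9590 * 3.8820 / 18.7120 / 1000
F = 5.300 kN


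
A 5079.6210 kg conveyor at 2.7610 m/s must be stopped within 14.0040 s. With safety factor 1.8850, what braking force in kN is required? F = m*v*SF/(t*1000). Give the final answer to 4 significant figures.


F = 5079.6210 * 2.7610 / 14.0040 * 1.8850 / 1000
F = 1.888 kN


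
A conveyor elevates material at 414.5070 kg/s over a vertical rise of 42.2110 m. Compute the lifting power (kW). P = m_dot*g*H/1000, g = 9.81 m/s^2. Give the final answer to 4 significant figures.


P = 414.5070 * 9.81 * 42.2110 / 1000
P = 171.6 kW


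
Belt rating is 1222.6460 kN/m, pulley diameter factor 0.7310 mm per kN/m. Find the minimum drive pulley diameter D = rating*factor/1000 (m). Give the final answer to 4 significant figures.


D = 1222.6460 * 0.7310 / 1000
D = 0.8938 m


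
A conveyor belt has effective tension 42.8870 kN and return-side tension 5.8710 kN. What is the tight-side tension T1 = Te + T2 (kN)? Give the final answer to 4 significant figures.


T1 = Te + T2 = 42.8870 + 5.8710
T1 = 48.76 kN


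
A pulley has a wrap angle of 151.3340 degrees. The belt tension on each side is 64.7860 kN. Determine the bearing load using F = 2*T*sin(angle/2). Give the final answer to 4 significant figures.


F = 2 * 64.7860 * sin(151.3340/2 deg)
F = 125.5 kN


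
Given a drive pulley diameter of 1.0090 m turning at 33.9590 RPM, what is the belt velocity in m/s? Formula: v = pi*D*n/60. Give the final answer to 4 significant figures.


v = pi * 1.0090 * 33.9590 / 60
v = 1.794 m/s


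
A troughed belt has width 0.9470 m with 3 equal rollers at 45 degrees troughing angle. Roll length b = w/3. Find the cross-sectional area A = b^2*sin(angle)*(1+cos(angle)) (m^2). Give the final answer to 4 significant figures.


b = 0.9470/3 = 0.315667 m
A = 0.315667^2 * sin(45 deg) * (1 + cos(45 deg))
A = 0.1203 m^2


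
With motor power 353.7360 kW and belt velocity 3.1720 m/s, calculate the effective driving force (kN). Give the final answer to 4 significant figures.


Te = P / v = 353.7360 / 3.1720
Te = 111.5 kN


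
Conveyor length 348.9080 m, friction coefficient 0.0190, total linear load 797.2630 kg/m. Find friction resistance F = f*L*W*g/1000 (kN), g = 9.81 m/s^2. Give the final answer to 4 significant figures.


F = 0.0190 * 348.9080 * 797.2630 * 9.81 / 1000
F = 51.85 kN


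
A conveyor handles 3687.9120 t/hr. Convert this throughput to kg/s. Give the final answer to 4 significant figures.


m_dot = 3687.9120 * 1000 / 3600
m_dot = 1024 kg/s


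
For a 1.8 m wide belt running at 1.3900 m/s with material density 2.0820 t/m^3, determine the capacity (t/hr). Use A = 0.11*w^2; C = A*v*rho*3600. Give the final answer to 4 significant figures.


A = 0.11 * 1.8^2 = 0.3564 m^2
C = 0.3564 * 1.3900 * 2.0820 * 3600
C = 3713 t/hr


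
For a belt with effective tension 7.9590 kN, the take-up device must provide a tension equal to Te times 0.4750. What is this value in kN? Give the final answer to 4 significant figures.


T_tu = 7.9590 * 0.4750
T_tu = 3.781 kN


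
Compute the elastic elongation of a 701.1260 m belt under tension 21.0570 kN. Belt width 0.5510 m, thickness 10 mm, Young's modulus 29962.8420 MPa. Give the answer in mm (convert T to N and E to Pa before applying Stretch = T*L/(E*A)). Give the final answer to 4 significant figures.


A = 0.5510 * 0.01 = 0.00551 m^2
Stretch = 21.0570*1000 * 701.1260 / (29962.8420e6 * 0.00551) * 1000
Stretch = 89.42 mm


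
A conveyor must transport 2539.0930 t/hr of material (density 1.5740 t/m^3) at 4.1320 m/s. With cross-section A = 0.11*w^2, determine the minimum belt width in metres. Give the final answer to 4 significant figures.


A_req = 2539.0930 / (4.1320 * 1.5740 * 3600) = 0.108445 m^2
w = sqrt(0.108445 / 0.11)
w = 0.9929 m


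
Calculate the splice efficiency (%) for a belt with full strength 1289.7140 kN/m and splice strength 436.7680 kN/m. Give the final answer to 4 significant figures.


Eff = 436.7680 / 1289.7140 * 100
Eff = 33.87 %


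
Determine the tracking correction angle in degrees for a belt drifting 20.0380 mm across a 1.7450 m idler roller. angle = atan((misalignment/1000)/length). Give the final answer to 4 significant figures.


misalign_m = 20.0380 / 1000 = 0.020038 m
angle = atan(0.020038 / 1.7450)
angle = 0.6579 deg


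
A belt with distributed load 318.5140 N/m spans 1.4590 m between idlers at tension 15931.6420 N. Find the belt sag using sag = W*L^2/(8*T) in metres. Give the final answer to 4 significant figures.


sag = 318.5140 * 1.4590^2 / (8 * 15931.6420)
sag = 0.005320 m


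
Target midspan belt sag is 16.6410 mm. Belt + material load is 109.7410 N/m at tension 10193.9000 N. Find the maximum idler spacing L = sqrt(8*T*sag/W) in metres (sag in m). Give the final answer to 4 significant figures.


sag = 16.6410/1000 = 0.016641 m
L = sqrt(8 * 10193.9000 * 0.016641 / 109.7410)
L = 3.517 m


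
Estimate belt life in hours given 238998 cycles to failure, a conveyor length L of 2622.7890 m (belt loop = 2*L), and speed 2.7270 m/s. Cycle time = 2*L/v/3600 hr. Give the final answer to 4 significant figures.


cycle_time = 2 * 2622.7890 / 2.7270 / 3600 = 0.534325 hr
life = 238998 * 0.534325 = 127700 hours


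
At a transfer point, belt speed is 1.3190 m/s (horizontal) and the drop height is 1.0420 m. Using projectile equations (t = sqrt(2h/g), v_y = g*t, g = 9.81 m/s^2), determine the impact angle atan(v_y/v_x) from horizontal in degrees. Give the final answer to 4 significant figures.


t = sqrt(2*1.0420/9.81) = 0.460908 s
v_y = 9.81 * 0.460908 = 4.52151 m/s
angle = atan(4.52151 / 1.3190) = 73.74 deg


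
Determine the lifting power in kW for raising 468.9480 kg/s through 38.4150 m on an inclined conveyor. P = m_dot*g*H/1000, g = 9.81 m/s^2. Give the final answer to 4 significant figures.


P = 468.9480 * 9.81 * 38.4150 / 1000
P = 176.7 kW


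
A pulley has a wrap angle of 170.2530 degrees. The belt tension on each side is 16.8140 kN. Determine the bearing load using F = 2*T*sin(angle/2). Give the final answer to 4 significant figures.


F = 2 * 16.8140 * sin(170.2530/2 deg)
F = 33.51 kN


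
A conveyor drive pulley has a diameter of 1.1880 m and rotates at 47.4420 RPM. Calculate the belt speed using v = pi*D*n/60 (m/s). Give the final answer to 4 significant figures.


v = pi * 1.1880 * 47.4420 / 60
v = 2.951 m/s


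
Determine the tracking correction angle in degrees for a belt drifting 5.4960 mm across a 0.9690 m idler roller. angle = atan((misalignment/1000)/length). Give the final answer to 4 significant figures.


misalign_m = 5.4960 / 1000 = 0.005496 m
angle = atan(0.005496 / 0.9690)
angle = 0.3250 deg


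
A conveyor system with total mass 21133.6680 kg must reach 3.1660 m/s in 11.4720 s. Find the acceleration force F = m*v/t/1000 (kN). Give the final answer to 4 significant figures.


F = 21133.6680 * 3.1660 / 11.4720 / 1000
F = 5.832 kN


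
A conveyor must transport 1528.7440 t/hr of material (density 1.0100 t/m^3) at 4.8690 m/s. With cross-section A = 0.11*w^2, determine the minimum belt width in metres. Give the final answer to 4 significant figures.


A_req = 1528.7440 / (4.8690 * 1.0100 * 3600) = 0.0863517 m^2
w = sqrt(0.0863517 / 0.11)
w = 0.8860 m


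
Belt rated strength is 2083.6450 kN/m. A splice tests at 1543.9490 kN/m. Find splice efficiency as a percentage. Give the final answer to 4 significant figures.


Eff = 1543.9490 / 2083.6450 * 100
Eff = 74.10 %


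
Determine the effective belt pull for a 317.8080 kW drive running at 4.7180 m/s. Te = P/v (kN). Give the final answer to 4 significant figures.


Te = P / v = 317.8080 / 4.7180
Te = 67.36 kN


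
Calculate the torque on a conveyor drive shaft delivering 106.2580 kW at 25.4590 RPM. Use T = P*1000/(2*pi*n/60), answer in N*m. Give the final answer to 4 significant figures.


omega = 2*pi*25.4590/60 = 2.66606 rad/s
T = 106.2580*1000 / 2.66606
T = 39860 N*m


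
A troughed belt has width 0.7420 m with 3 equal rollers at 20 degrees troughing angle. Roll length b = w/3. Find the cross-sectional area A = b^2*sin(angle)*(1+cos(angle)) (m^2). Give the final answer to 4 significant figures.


b = 0.7420/3 = 0.247333 m
A = 0.247333^2 * sin(20 deg) * (1 + cos(20 deg))
A = 0.04058 m^2


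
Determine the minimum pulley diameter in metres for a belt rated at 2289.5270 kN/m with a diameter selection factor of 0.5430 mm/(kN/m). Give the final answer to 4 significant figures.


D = 2289.5270 * 0.5430 / 1000
D = 1.243 m


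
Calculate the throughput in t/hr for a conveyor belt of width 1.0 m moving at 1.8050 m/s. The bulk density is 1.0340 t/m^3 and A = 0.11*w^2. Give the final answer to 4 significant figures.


A = 0.11 * 1.0^2 = 0.11 m^2
C = 0.11 * 1.8050 * 1.0340 * 3600
C = 739.1 t/hr


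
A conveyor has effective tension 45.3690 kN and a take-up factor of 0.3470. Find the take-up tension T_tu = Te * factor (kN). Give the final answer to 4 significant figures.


T_tu = 45.3690 * 0.3470
T_tu = 15.74 kN


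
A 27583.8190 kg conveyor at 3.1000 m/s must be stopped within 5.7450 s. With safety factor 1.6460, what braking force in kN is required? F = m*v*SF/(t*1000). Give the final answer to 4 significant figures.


F = 27583.8190 * 3.1000 / 5.7450 * 1.6460 / 1000
F = 24.50 kN


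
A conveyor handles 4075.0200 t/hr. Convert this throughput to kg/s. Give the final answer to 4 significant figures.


m_dot = 4075.0200 * 1000 / 3600
m_dot = 1132 kg/s


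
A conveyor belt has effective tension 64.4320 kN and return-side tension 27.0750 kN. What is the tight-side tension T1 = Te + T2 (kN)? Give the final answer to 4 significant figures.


T1 = Te + T2 = 64.4320 + 27.0750
T1 = 91.51 kN


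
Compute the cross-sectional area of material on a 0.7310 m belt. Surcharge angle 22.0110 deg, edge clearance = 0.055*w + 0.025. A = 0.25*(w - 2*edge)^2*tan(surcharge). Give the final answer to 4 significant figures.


edge = 0.055*0.7310 + 0.025 = 0.065205 m
ew = 0.7310 - 2*0.065205 = 0.60059 m
A = 0.25 * 0.60059^2 * tan(22.0110 deg)
A = 0.03645 m^2


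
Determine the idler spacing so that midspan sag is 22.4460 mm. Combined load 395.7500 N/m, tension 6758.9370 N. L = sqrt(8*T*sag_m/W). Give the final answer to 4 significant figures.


sag = 22.4460/1000 = 0.022446 m
L = sqrt(8 * 6758.9370 * 0.022446 / 395.7500)
L = 1.751 m


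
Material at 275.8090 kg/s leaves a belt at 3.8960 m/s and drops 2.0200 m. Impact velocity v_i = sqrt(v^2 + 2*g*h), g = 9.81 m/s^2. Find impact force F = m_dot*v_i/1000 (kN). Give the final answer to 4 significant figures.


v_i = sqrt(3.8960^2 + 2*9.81*2.0200) = 7.40346 m/s
F = 275.8090 * 7.40346 / 1000
F = 2.042 kN


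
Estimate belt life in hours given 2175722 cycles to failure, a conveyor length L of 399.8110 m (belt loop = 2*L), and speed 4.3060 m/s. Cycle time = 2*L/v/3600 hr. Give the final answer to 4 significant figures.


cycle_time = 2 * 399.8110 / 4.3060 / 3600 = 0.0515832 hr
life = 2175722 * 0.0515832 = 112200 hours


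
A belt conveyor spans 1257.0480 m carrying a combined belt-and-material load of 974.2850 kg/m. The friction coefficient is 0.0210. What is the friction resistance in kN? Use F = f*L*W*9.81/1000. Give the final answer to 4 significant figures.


F = 0.0210 * 1257.0480 * 974.2850 * 9.81 / 1000
F = 252.3 kN


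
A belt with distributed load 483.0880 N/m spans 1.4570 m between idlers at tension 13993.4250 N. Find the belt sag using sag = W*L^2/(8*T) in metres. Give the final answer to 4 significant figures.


sag = 483.0880 * 1.4570^2 / (8 * 13993.4250)
sag = 0.009161 m


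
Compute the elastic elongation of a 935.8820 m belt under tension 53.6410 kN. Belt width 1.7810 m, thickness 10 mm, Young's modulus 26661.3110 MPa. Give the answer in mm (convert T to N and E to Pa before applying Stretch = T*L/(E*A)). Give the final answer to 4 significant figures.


A = 1.7810 * 0.01 = 0.01781 m^2
Stretch = 53.6410*1000 * 935.8820 / (26661.3110e6 * 0.01781) * 1000
Stretch = 105.7 mm


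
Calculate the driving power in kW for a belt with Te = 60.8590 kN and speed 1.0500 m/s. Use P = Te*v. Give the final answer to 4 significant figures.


P = Te * v = 60.8590 * 1.0500
P = 63.90 kW


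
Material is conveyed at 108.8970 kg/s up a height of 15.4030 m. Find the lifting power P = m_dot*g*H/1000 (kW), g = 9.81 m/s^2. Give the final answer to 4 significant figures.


P = 108.8970 * 9.81 * 15.4030 / 1000
P = 16.45 kW


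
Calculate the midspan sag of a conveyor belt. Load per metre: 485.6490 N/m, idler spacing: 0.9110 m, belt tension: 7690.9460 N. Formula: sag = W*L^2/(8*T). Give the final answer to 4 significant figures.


sag = 485.6490 * 0.9110^2 / (8 * 7690.9460)
sag = 0.006551 m


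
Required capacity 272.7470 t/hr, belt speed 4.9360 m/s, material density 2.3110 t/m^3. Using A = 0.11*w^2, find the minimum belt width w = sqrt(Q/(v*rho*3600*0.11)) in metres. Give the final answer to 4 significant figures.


A_req = 272.7470 / (4.9360 * 2.3110 * 3600) = 0.00664175 m^2
w = sqrt(0.00664175 / 0.11)
w = 0.2457 m


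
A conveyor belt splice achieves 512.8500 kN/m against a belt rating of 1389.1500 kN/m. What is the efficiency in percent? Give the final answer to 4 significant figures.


Eff = 512.8500 / 1389.1500 * 100
Eff = 36.92 %


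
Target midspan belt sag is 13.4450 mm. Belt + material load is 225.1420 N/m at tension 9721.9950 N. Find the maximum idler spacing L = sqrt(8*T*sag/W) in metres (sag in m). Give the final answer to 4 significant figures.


sag = 13.4450/1000 = 0.013445 m
L = sqrt(8 * 9721.9950 * 0.013445 / 225.1420)
L = 2.155 m


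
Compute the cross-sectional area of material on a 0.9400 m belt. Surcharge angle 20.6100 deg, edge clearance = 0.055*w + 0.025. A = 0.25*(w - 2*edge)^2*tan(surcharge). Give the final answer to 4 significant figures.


edge = 0.055*0.9400 + 0.025 = 0.0767 m
ew = 0.9400 - 2*0.0767 = 0.7866 m
A = 0.25 * 0.7866^2 * tan(20.6100 deg)
A = 0.05817 m^2


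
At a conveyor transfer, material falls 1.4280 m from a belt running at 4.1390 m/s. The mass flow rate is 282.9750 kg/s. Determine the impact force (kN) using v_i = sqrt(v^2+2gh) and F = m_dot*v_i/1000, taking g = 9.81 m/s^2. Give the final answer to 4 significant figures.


v_i = sqrt(4.1390^2 + 2*9.81*1.4280) = 6.71928 m/s
F = 282.9750 * 6.71928 / 1000
F = 1.901 kN


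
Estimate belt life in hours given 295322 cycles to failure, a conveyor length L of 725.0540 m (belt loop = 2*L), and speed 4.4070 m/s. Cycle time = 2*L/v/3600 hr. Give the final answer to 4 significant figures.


cycle_time = 2 * 725.0540 / 4.4070 / 3600 = 0.0914018 hr
life = 295322 * 0.0914018 = 26990 hours


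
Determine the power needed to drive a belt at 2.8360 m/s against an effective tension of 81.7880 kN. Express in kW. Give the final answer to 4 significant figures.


P = Te * v = 81.7880 * 2.8360
P = 232.0 kW


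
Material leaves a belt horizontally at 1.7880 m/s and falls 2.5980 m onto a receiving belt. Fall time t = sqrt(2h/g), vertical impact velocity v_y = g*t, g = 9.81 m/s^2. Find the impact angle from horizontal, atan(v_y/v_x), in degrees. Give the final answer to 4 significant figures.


t = sqrt(2*2.5980/9.81) = 0.72778 s
v_y = 9.81 * 0.72778 = 7.13952 m/s
angle = atan(7.13952 / 1.7880) = 75.94 deg


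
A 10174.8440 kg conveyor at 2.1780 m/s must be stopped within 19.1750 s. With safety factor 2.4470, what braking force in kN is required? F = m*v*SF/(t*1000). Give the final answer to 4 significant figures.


F = 10174.8440 * 2.1780 / 19.1750 * 2.4470 / 1000
F = 2.828 kN


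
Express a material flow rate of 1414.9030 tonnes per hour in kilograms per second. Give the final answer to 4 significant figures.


m_dot = 1414.9030 * 1000 / 3600
m_dot = 393.0 kg/s


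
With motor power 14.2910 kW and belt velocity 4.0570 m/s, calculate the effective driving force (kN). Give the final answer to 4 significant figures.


Te = P / v = 14.2910 / 4.0570
Te = 3.523 kN


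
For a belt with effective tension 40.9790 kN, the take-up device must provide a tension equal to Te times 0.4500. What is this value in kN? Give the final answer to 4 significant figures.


T_tu = 40.9790 * 0.4500
T_tu = 18.44 kN


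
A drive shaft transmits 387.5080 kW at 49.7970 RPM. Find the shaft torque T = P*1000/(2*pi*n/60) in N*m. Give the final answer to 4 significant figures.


omega = 2*pi*49.7970/60 = 5.21473 rad/s
T = 387.5080*1000 / 5.21473
T = 74310 N*m


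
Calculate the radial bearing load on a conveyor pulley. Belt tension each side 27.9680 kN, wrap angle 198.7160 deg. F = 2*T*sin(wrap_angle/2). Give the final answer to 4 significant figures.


F = 2 * 27.9680 * sin(198.7160/2 deg)
F = 55.19 kN


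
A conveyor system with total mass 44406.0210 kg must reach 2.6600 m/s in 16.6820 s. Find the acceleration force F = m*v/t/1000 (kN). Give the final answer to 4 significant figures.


F = 44406.0210 * 2.6600 / 16.6820 / 1000
F = 7.081 kN


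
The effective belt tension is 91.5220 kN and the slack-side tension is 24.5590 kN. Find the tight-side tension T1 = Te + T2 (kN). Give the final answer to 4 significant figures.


T1 = Te + T2 = 91.5220 + 24.5590
T1 = 116.1 kN


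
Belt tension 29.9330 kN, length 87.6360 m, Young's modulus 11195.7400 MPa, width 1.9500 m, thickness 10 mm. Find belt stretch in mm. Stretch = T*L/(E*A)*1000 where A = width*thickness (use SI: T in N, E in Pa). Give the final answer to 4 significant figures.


A = 1.9500 * 0.01 = 0.01950 m^2
Stretch = 29.9330*1000 * 87.6360 / (11195.7400e6 * 0.01950) * 1000
Stretch = 12.02 mm


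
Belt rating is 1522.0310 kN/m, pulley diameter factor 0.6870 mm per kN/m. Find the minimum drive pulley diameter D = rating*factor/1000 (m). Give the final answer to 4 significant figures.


D = 1522.0310 * 0.6870 / 1000
D = 1.046 m


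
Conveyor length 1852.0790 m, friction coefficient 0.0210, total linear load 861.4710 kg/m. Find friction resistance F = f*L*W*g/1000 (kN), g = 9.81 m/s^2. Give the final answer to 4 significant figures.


F = 0.0210 * 1852.0790 * 861.4710 * 9.81 / 1000
F = 328.7 kN


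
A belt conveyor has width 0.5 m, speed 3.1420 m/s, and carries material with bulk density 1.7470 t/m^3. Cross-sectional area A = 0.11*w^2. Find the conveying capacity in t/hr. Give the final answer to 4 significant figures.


A = 0.11 * 0.5^2 = 0.0275 m^2
C = 0.0275 * 3.1420 * 1.7470 * 3600
C = 543.4 t/hr


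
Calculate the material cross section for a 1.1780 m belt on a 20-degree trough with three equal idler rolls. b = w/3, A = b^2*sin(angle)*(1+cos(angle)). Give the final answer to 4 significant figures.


b = 1.1780/3 = 0.392667 m
A = 0.392667^2 * sin(20 deg) * (1 + cos(20 deg))
A = 0.1023 m^2


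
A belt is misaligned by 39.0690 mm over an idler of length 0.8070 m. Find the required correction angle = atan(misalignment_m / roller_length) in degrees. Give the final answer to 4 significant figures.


misalign_m = 39.0690 / 1000 = 0.039069 m
angle = atan(0.039069 / 0.8070)
angle = 2.772 deg


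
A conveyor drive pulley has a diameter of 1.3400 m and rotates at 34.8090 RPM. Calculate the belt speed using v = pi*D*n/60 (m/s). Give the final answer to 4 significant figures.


v = pi * 1.3400 * 34.8090 / 60
v = 2.442 m/s


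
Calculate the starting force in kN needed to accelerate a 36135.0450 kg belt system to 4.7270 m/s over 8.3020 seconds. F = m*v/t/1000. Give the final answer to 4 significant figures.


F = 36135.0450 * 4.7270 / 8.3020 / 1000
F = 20.57 kN


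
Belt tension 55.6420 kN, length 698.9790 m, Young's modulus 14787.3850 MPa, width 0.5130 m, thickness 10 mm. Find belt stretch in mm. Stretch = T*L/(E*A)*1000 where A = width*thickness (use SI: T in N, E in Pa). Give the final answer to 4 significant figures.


A = 0.5130 * 0.01 = 0.00513 m^2
Stretch = 55.6420*1000 * 698.9790 / (14787.3850e6 * 0.00513) * 1000
Stretch = 512.7 mm


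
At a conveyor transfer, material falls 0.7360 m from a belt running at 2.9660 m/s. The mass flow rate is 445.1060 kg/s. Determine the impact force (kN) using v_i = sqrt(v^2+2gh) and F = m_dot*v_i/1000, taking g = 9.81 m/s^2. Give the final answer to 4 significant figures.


v_i = sqrt(2.9660^2 + 2*9.81*0.7360) = 4.82053 m/s
F = 445.1060 * 4.82053 / 1000
F = 2.146 kN


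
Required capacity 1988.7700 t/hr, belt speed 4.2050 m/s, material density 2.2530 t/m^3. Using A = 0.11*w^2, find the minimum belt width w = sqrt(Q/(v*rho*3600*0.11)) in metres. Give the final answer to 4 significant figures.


A_req = 1988.7700 / (4.2050 * 2.2530 * 3600) = 0.0583116 m^2
w = sqrt(0.0583116 / 0.11)
w = 0.7281 m


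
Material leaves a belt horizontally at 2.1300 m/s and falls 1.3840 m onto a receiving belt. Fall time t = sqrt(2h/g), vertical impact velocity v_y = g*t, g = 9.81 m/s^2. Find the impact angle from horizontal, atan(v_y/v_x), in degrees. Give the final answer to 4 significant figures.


t = sqrt(2*1.3840/9.81) = 0.531188 s
v_y = 9.81 * 0.531188 = 5.21095 m/s
angle = atan(5.21095 / 2.1300) = 67.77 deg


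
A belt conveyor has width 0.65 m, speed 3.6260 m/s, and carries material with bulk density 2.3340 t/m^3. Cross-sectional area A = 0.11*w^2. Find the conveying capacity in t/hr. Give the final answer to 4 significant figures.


A = 0.11 * 0.65^2 = 0.046475 m^2
C = 0.046475 * 3.6260 * 2.3340 * 3600
C = 1416 t/hr


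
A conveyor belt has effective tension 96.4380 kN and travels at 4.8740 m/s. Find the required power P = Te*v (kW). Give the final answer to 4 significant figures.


P = Te * v = 96.4380 * 4.8740
P = 470.0 kW


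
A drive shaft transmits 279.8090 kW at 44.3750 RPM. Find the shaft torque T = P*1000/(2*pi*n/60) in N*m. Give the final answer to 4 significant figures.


omega = 2*pi*44.3750/60 = 4.64694 rad/s
T = 279.8090*1000 / 4.64694
T = 60210 N*m


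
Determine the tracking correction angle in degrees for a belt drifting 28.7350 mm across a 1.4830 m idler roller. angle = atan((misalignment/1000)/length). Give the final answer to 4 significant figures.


misalign_m = 28.7350 / 1000 = 0.028735 m
angle = atan(0.028735 / 1.4830)
angle = 1.110 deg


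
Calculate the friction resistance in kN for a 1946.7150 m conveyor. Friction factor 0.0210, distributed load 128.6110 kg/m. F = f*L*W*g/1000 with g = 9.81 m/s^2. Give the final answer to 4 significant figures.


F = 0.0210 * 1946.7150 * 128.6110 * 9.81 / 1000
F = 51.58 kN


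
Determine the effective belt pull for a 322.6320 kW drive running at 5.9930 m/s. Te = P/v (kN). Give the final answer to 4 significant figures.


Te = P / v = 322.6320 / 5.9930
Te = 53.83 kN


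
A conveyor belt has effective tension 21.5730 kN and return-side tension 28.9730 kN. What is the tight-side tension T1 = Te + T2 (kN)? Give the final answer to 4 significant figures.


T1 = Te + T2 = 21.5730 + 28.9730
T1 = 50.55 kN


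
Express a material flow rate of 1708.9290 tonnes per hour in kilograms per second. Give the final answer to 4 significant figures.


m_dot = 1708.9290 * 1000 / 3600
m_dot = 474.7 kg/s


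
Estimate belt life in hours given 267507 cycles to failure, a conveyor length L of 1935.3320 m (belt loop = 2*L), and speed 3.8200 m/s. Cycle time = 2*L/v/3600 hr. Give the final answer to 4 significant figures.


cycle_time = 2 * 1935.3320 / 3.8200 / 3600 = 0.281462 hr
life = 267507 * 0.281462 = 75290 hours


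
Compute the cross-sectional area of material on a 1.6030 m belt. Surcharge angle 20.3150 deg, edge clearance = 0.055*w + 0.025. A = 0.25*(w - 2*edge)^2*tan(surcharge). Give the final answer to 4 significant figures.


edge = 0.055*1.6030 + 0.025 = 0.113165 m
ew = 1.6030 - 2*0.113165 = 1.37667 m
A = 0.25 * 1.37667^2 * tan(20.3150 deg)
A = 0.1754 m^2


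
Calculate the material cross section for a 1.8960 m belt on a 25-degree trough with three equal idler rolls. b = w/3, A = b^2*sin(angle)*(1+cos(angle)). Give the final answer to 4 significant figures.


b = 1.8960/3 = 0.632 m
A = 0.632^2 * sin(25 deg) * (1 + cos(25 deg))
A = 0.3218 m^2


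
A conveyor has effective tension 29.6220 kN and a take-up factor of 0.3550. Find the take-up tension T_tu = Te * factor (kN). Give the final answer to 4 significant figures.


T_tu = 29.6220 * 0.3550
T_tu = 10.52 kN


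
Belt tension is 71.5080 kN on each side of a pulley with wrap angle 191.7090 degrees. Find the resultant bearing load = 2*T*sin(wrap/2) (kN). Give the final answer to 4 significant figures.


F = 2 * 71.5080 * sin(191.7090/2 deg)
F = 142.3 kN


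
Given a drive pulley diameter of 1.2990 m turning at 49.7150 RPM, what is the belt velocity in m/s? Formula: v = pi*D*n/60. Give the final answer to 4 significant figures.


v = pi * 1.2990 * 49.7150 / 60
v = 3.381 m/s


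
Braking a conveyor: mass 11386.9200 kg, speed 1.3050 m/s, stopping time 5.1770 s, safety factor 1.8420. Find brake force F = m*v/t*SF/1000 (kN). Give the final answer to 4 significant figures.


F = 11386.9200 * 1.3050 / 5.1770 * 1.8420 / 1000
F = 5.287 kN
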